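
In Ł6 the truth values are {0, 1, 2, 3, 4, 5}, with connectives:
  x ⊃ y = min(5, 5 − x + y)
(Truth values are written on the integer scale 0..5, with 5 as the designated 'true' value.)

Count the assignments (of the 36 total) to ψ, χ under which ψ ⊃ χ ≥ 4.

26

value 5: 21 assignments (counts)
value 4: 5 assignments (counts)
value 3: 4 assignments
value 2: 3 assignments
value 1: 2 assignments
value 0: 1 assignment
So 26 of the 36 assignments meet the threshold.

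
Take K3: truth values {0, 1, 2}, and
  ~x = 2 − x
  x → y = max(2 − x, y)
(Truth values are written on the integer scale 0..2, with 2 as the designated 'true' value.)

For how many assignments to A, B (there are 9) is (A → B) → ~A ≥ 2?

A = 0, B = 0 ↦ 2  ≥
A = 0, B = 1 ↦ 2  ≥
A = 0, B = 2 ↦ 2  ≥
A = 1, B = 0 ↦ 1  <
A = 1, B = 1 ↦ 1  <
A = 1, B = 2 ↦ 1  <
A = 2, B = 0 ↦ 2  ≥
A = 2, B = 1 ↦ 1  <
A = 2, B = 2 ↦ 0  <
So 4 of the 9 assignments meet the threshold.

4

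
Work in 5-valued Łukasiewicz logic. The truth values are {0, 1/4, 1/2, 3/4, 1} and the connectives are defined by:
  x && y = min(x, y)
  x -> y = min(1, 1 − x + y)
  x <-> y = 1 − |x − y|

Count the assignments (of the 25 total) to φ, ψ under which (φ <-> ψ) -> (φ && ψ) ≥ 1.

9

value 1: 9 assignments (counts)
value 3/4: 7 assignments
value 1/2: 5 assignments
value 1/4: 3 assignments
value 0: 1 assignment
So 9 of the 25 assignments meet the threshold.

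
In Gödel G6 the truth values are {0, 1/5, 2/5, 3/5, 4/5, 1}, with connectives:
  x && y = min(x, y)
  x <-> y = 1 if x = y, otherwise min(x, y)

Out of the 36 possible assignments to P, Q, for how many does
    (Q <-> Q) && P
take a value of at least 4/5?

value 1: 6 assignments (counts)
value 4/5: 6 assignments (counts)
value 3/5: 6 assignments
value 2/5: 6 assignments
value 1/5: 6 assignments
value 0: 6 assignments
So 12 of the 36 assignments meet the threshold.

12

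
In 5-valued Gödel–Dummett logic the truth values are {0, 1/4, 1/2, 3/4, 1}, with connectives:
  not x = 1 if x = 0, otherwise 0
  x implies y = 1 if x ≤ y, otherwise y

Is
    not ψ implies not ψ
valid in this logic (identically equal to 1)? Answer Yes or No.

Yes

ψ = 0 ↦ 1
ψ = 1/4 ↦ 1
ψ = 1/2 ↦ 1
ψ = 3/4 ↦ 1
ψ = 1 ↦ 1
Every assignment gives a value ≥ 1.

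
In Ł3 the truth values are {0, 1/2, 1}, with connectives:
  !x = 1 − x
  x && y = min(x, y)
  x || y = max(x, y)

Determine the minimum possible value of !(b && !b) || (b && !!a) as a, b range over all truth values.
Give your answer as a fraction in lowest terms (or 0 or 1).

1/2

Take a = 0, b = 1/2:
!b = !1/2 = 1/2
b && !b = 1/2 && 1/2 = 1/2
!(b && !b) = !1/2 = 1/2
!a = !0 = 1
!!a = !1 = 0
b && !!a = 1/2 && 0 = 0
!(b && !b) || (b && !!a) = 1/2 || 0 = 1/2
No assignment yields a value below 1/2, so this is the minimum.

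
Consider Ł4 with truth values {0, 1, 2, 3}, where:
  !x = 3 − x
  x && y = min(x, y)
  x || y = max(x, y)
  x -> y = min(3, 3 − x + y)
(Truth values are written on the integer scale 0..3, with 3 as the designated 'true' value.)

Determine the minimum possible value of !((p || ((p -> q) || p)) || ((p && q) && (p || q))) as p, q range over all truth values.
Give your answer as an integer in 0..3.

0

Take p = 0, q = 0:
p -> q = 0 -> 0 = 3
(p -> q) || p = 3 || 0 = 3
p || ((p -> q) || p) = 0 || 3 = 3
p && q = 0 && 0 = 0
p || q = 0 || 0 = 0
(p && q) && (p || q) = 0 && 0 = 0
(p || ((p -> q) || p)) || ((p && q) && (p || q)) = 3 || 0 = 3
!((p || ((p -> q) || p)) || ((p && q) && (p || q))) = !3 = 0
No assignment yields a value below 0, so this is the minimum.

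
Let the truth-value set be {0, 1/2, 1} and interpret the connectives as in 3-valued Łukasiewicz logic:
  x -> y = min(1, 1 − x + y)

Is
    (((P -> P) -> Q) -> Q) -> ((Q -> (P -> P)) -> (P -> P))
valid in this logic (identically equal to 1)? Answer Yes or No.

Yes

P = 0, Q = 0 ↦ 1
P = 0, Q = 1/2 ↦ 1
P = 0, Q = 1 ↦ 1
P = 1/2, Q = 0 ↦ 1
P = 1/2, Q = 1/2 ↦ 1
P = 1/2, Q = 1 ↦ 1
P = 1, Q = 0 ↦ 1
P = 1, Q = 1/2 ↦ 1
P = 1, Q = 1 ↦ 1
Every assignment gives a value ≥ 1.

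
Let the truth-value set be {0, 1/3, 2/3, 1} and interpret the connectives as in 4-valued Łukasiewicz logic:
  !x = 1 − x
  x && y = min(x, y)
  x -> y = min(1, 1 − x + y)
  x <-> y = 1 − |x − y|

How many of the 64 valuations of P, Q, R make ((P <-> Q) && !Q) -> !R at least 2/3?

value 1: 47 assignments (counts)
value 2/3: 11 assignments (counts)
value 1/3: 5 assignments
value 0: 1 assignment
So 58 of the 64 assignments meet the threshold.

58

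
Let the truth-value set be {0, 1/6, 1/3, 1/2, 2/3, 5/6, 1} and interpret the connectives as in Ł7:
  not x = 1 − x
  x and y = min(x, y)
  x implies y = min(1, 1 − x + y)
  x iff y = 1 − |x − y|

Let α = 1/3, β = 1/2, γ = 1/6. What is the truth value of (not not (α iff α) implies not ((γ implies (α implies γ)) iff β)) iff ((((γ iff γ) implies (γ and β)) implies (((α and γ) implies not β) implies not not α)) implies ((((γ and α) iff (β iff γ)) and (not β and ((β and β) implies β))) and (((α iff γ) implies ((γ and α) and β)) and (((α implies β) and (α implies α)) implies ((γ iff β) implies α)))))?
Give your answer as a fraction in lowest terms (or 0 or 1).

α iff α = 1/3 iff 1/3 = 1
not (α iff α) = not 1 = 0
not not (α iff α) = not 0 = 1
α implies γ = 1/3 implies 1/6 = 5/6
γ implies (α implies γ) = 1/6 implies 5/6 = 1
(γ implies (α implies γ)) iff β = 1 iff 1/2 = 1/2
not ((γ implies (α implies γ)) iff β) = not 1/2 = 1/2
not not (α iff α) implies not ((γ implies (α implies γ)) iff β) = 1 implies 1/2 = 1/2
γ iff γ = 1/6 iff 1/6 = 1
γ and β = 1/6 and 1/2 = 1/6
(γ iff γ) implies (γ and β) = 1 implies 1/6 = 1/6
α and γ = 1/3 and 1/6 = 1/6
not β = not 1/2 = 1/2
(α and γ) implies not β = 1/6 implies 1/2 = 1
not α = not 1/3 = 2/3
not not α = not 2/3 = 1/3
((α and γ) implies not β) implies not not α = 1 implies 1/3 = 1/3
((γ iff γ) implies (γ and β)) implies (((α and γ) implies not β) implies not not α) = 1/6 implies 1/3 = 1
γ and α = 1/6 and 1/3 = 1/6
β iff γ = 1/2 iff 1/6 = 2/3
(γ and α) iff (β iff γ) = 1/6 iff 2/3 = 1/2
not β = not 1/2 = 1/2
β and β = 1/2 and 1/2 = 1/2
(β and β) implies β = 1/2 implies 1/2 = 1
not β and ((β and β) implies β) = 1/2 and 1 = 1/2
((γ and α) iff (β iff γ)) and (not β and ((β and β) implies β)) = 1/2 and 1/2 = 1/2
α iff γ = 1/3 iff 1/6 = 5/6
γ and α = 1/6 and 1/3 = 1/6
(γ and α) and β = 1/6 and 1/2 = 1/6
(α iff γ) implies ((γ and α) and β) = 5/6 implies 1/6 = 1/3
α implies β = 1/3 implies 1/2 = 1
α implies α = 1/3 implies 1/3 = 1
(α implies β) and (α implies α) = 1 and 1 = 1
γ iff β = 1/6 iff 1/2 = 2/3
(γ iff β) implies α = 2/3 implies 1/3 = 2/3
((α implies β) and (α implies α)) implies ((γ iff β) implies α) = 1 implies 2/3 = 2/3
((α iff γ) implies ((γ and α) and β)) and (((α implies β) and (α implies α)) implies ((γ iff β) implies α)) = 1/3 and 2/3 = 1/3
(((γ and α) iff (β iff γ)) and (not β and ((β and β) implies β))) and (((α iff γ) implies ((γ and α) and β)) and (((α implies β) and (α implies α)) implies ((γ iff β) implies α))) = 1/2 and 1/3 = 1/3
(((γ iff γ) implies (γ and β)) implies (((α and γ) implies not β) implies not not α)) implies ((((γ and α) iff (β iff γ)) and (not β and ((β and β) implies β))) and (((α iff γ) implies ((γ and α) and β)) and (((α implies β) and (α implies α)) implies ((γ iff β) implies α)))) = 1 implies 1/3 = 1/3
(not not (α iff α) implies not ((γ implies (α implies γ)) iff β)) iff ((((γ iff γ) implies (γ and β)) implies (((α and γ) implies not β) implies not not α)) implies ((((γ and α) iff (β iff γ)) and (not β and ((β and β) implies β))) and (((α iff γ) implies ((γ and α) and β)) and (((α implies β) and (α implies α)) implies ((γ iff β) implies α))))) = 1/2 iff 1/3 = 5/6

5/6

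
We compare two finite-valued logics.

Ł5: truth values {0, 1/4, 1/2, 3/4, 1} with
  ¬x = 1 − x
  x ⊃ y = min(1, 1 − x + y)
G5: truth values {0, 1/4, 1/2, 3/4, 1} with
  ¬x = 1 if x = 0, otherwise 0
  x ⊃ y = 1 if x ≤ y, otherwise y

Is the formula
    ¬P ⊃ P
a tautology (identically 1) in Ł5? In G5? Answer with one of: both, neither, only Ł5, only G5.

neither

In Ł5: at P = 0 the value is 0 — not a tautology.
In G5: at P = 0 the value is 0 — not a tautology.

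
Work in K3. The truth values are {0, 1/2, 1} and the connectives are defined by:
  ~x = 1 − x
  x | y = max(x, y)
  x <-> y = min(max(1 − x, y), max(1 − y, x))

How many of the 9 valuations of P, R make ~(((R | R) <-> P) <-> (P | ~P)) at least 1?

P = 0, R = 0 ↦ 0  <
P = 0, R = 1/2 ↦ 1/2  <
P = 0, R = 1 ↦ 1  ≥
P = 1/2, R = 0 ↦ 1/2  <
P = 1/2, R = 1/2 ↦ 1/2  <
P = 1/2, R = 1 ↦ 1/2  <
P = 1, R = 0 ↦ 1  ≥
P = 1, R = 1/2 ↦ 1/2  <
P = 1, R = 1 ↦ 0  <
So 2 of the 9 assignments meet the threshold.

2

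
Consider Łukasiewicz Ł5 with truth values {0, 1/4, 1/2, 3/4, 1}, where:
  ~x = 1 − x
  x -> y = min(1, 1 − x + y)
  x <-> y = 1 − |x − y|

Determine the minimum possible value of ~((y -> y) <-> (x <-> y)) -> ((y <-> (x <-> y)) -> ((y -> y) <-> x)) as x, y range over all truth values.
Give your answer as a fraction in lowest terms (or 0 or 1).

Take x = 0, y = 1/2:
y -> y = 1/2 -> 1/2 = 1
x <-> y = 0 <-> 1/2 = 1/2
(y -> y) <-> (x <-> y) = 1 <-> 1/2 = 1/2
~((y -> y) <-> (x <-> y)) = ~1/2 = 1/2
x <-> y = 0 <-> 1/2 = 1/2
y <-> (x <-> y) = 1/2 <-> 1/2 = 1
y -> y = 1/2 -> 1/2 = 1
(y -> y) <-> x = 1 <-> 0 = 0
(y <-> (x <-> y)) -> ((y -> y) <-> x) = 1 -> 0 = 0
~((y -> y) <-> (x <-> y)) -> ((y <-> (x <-> y)) -> ((y -> y) <-> x)) = 1/2 -> 0 = 1/2
No assignment yields a value below 1/2, so this is the minimum.

1/2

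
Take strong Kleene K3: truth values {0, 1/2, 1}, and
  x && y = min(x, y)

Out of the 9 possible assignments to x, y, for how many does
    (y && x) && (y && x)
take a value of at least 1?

x = 0, y = 0 ↦ 0  <
x = 0, y = 1/2 ↦ 0  <
x = 0, y = 1 ↦ 0  <
x = 1/2, y = 0 ↦ 0  <
x = 1/2, y = 1/2 ↦ 1/2  <
x = 1/2, y = 1 ↦ 1/2  <
x = 1, y = 0 ↦ 0  <
x = 1, y = 1/2 ↦ 1/2  <
x = 1, y = 1 ↦ 1  ≥
So 1 of the 9 assignments meets the threshold.

1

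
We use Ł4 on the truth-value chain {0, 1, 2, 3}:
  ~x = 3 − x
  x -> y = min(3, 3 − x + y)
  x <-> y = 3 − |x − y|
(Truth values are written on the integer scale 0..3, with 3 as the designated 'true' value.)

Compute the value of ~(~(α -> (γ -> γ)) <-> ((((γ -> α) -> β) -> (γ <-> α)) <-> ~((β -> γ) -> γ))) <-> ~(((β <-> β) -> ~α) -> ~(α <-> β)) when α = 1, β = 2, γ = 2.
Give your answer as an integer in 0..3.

γ -> γ = 2 -> 2 = 3
α -> (γ -> γ) = 1 -> 3 = 3
~(α -> (γ -> γ)) = ~3 = 0
γ -> α = 2 -> 1 = 2
(γ -> α) -> β = 2 -> 2 = 3
γ <-> α = 2 <-> 1 = 2
((γ -> α) -> β) -> (γ <-> α) = 3 -> 2 = 2
β -> γ = 2 -> 2 = 3
(β -> γ) -> γ = 3 -> 2 = 2
~((β -> γ) -> γ) = ~2 = 1
(((γ -> α) -> β) -> (γ <-> α)) <-> ~((β -> γ) -> γ) = 2 <-> 1 = 2
~(α -> (γ -> γ)) <-> ((((γ -> α) -> β) -> (γ <-> α)) <-> ~((β -> γ) -> γ)) = 0 <-> 2 = 1
~(~(α -> (γ -> γ)) <-> ((((γ -> α) -> β) -> (γ <-> α)) <-> ~((β -> γ) -> γ))) = ~1 = 2
β <-> β = 2 <-> 2 = 3
~α = ~1 = 2
(β <-> β) -> ~α = 3 -> 2 = 2
α <-> β = 1 <-> 2 = 2
~(α <-> β) = ~2 = 1
((β <-> β) -> ~α) -> ~(α <-> β) = 2 -> 1 = 2
~(((β <-> β) -> ~α) -> ~(α <-> β)) = ~2 = 1
~(~(α -> (γ -> γ)) <-> ((((γ -> α) -> β) -> (γ <-> α)) <-> ~((β -> γ) -> γ))) <-> ~(((β <-> β) -> ~α) -> ~(α <-> β)) = 2 <-> 1 = 2

2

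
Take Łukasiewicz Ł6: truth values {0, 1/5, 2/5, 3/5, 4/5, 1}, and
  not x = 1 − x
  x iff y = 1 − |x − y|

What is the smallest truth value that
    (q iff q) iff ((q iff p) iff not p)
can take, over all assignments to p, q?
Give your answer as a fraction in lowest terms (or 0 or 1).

0

Take p = 0, q = 1:
q iff q = 1 iff 1 = 1
q iff p = 1 iff 0 = 0
not p = not 0 = 1
(q iff p) iff not p = 0 iff 1 = 0
(q iff q) iff ((q iff p) iff not p) = 1 iff 0 = 0
No assignment yields a value below 0, so this is the minimum.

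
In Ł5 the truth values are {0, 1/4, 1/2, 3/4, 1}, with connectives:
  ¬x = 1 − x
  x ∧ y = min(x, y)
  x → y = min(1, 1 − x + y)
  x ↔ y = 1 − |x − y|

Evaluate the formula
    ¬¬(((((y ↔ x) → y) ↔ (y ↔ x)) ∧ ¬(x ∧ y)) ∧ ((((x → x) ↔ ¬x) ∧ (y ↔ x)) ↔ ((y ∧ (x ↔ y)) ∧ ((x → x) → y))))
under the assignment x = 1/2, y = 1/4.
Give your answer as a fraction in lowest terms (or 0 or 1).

3/4

y ↔ x = 1/4 ↔ 1/2 = 3/4
(y ↔ x) → y = 3/4 → 1/4 = 1/2
y ↔ x = 1/4 ↔ 1/2 = 3/4
((y ↔ x) → y) ↔ (y ↔ x) = 1/2 ↔ 3/4 = 3/4
x ∧ y = 1/2 ∧ 1/4 = 1/4
¬(x ∧ y) = ¬1/4 = 3/4
(((y ↔ x) → y) ↔ (y ↔ x)) ∧ ¬(x ∧ y) = 3/4 ∧ 3/4 = 3/4
x → x = 1/2 → 1/2 = 1
¬x = ¬1/2 = 1/2
(x → x) ↔ ¬x = 1 ↔ 1/2 = 1/2
y ↔ x = 1/4 ↔ 1/2 = 3/4
((x → x) ↔ ¬x) ∧ (y ↔ x) = 1/2 ∧ 3/4 = 1/2
x ↔ y = 1/2 ↔ 1/4 = 3/4
y ∧ (x ↔ y) = 1/4 ∧ 3/4 = 1/4
x → x = 1/2 → 1/2 = 1
(x → x) → y = 1 → 1/4 = 1/4
(y ∧ (x ↔ y)) ∧ ((x → x) → y) = 1/4 ∧ 1/4 = 1/4
(((x → x) ↔ ¬x) ∧ (y ↔ x)) ↔ ((y ∧ (x ↔ y)) ∧ ((x → x) → y)) = 1/2 ↔ 1/4 = 3/4
((((y ↔ x) → y) ↔ (y ↔ x)) ∧ ¬(x ∧ y)) ∧ ((((x → x) ↔ ¬x) ∧ (y ↔ x)) ↔ ((y ∧ (x ↔ y)) ∧ ((x → x) → y))) = 3/4 ∧ 3/4 = 3/4
¬(((((y ↔ x) → y) ↔ (y ↔ x)) ∧ ¬(x ∧ y)) ∧ ((((x → x) ↔ ¬x) ∧ (y ↔ x)) ↔ ((y ∧ (x ↔ y)) ∧ ((x → x) → y)))) = ¬3/4 = 1/4
¬¬(((((y ↔ x) → y) ↔ (y ↔ x)) ∧ ¬(x ∧ y)) ∧ ((((x → x) ↔ ¬x) ∧ (y ↔ x)) ↔ ((y ∧ (x ↔ y)) ∧ ((x → x) → y)))) = ¬1/4 = 3/4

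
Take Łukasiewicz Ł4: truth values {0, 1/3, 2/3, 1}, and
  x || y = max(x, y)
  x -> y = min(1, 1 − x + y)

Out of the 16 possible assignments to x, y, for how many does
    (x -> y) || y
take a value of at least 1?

10

x = 0, y = 0 ↦ 1  ≥
x = 0, y = 1/3 ↦ 1  ≥
x = 0, y = 2/3 ↦ 1  ≥
x = 0, y = 1 ↦ 1  ≥
x = 1/3, y = 0 ↦ 2/3  <
x = 1/3, y = 1/3 ↦ 1  ≥
x = 1/3, y = 2/3 ↦ 1  ≥
x = 1/3, y = 1 ↦ 1  ≥
x = 2/3, y = 0 ↦ 1/3  <
x = 2/3, y = 1/3 ↦ 2/3  <
x = 2/3, y = 2/3 ↦ 1  ≥
x = 2/3, y = 1 ↦ 1  ≥
x = 1, y = 0 ↦ 0  <
x = 1, y = 1/3 ↦ 1/3  <
x = 1, y = 2/3 ↦ 2/3  <
x = 1, y = 1 ↦ 1  ≥
So 10 of the 16 assignments meet the threshold.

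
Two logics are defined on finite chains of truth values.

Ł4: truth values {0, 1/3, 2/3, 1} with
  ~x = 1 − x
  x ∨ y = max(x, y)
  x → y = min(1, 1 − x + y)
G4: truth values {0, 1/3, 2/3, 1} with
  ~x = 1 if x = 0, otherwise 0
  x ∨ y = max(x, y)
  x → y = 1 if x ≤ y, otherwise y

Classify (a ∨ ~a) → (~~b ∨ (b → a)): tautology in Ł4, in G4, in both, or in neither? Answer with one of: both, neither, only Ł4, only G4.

only G4

In Ł4: at a = 0, b = 1/3 the value is 2/3 — not a tautology.
In G4: every assignment gives 1 — tautology.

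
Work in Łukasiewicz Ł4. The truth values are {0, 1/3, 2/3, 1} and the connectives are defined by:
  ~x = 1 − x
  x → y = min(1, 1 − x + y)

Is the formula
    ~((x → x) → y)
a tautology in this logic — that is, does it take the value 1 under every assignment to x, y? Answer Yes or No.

No

Counterexample: take x = 0, y = 1/3.
x → x = 0 → 0 = 1
(x → x) → y = 1 → 1/3 = 1/3
~((x → x) → y) = ~1/3 = 2/3
This gives 2/3 ≠ 1.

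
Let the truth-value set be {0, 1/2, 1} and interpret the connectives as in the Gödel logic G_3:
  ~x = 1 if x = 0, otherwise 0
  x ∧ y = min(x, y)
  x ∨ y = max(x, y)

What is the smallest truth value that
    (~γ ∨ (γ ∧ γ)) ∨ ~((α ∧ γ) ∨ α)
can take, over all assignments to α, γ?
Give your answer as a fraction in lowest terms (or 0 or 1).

1/2

Take α = 1/2, γ = 1/2:
~γ = ~1/2 = 0
γ ∧ γ = 1/2 ∧ 1/2 = 1/2
~γ ∨ (γ ∧ γ) = 0 ∨ 1/2 = 1/2
α ∧ γ = 1/2 ∧ 1/2 = 1/2
(α ∧ γ) ∨ α = 1/2 ∨ 1/2 = 1/2
~((α ∧ γ) ∨ α) = ~1/2 = 0
(~γ ∨ (γ ∧ γ)) ∨ ~((α ∧ γ) ∨ α) = 1/2 ∨ 0 = 1/2
No assignment yields a value below 1/2, so this is the minimum.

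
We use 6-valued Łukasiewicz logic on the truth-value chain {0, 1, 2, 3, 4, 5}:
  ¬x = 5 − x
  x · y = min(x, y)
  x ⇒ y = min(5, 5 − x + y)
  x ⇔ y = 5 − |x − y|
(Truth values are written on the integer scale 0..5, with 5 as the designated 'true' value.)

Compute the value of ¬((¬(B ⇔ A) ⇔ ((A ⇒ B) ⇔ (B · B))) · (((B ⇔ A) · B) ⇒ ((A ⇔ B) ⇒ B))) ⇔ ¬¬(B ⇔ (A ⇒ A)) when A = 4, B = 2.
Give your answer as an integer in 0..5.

B ⇔ A = 2 ⇔ 4 = 3
¬(B ⇔ A) = ¬3 = 2
A ⇒ B = 4 ⇒ 2 = 3
B · B = 2 · 2 = 2
(A ⇒ B) ⇔ (B · B) = 3 ⇔ 2 = 4
¬(B ⇔ A) ⇔ ((A ⇒ B) ⇔ (B · B)) = 2 ⇔ 4 = 3
B ⇔ A = 2 ⇔ 4 = 3
(B ⇔ A) · B = 3 · 2 = 2
A ⇔ B = 4 ⇔ 2 = 3
(A ⇔ B) ⇒ B = 3 ⇒ 2 = 4
((B ⇔ A) · B) ⇒ ((A ⇔ B) ⇒ B) = 2 ⇒ 4 = 5
(¬(B ⇔ A) ⇔ ((A ⇒ B) ⇔ (B · B))) · (((B ⇔ A) · B) ⇒ ((A ⇔ B) ⇒ B)) = 3 · 5 = 3
¬((¬(B ⇔ A) ⇔ ((A ⇒ B) ⇔ (B · B))) · (((B ⇔ A) · B) ⇒ ((A ⇔ B) ⇒ B))) = ¬3 = 2
A ⇒ A = 4 ⇒ 4 = 5
B ⇔ (A ⇒ A) = 2 ⇔ 5 = 2
¬(B ⇔ (A ⇒ A)) = ¬2 = 3
¬¬(B ⇔ (A ⇒ A)) = ¬3 = 2
¬((¬(B ⇔ A) ⇔ ((A ⇒ B) ⇔ (B · B))) · (((B ⇔ A) · B) ⇒ ((A ⇔ B) ⇒ B))) ⇔ ¬¬(B ⇔ (A ⇒ A)) = 2 ⇔ 2 = 5

5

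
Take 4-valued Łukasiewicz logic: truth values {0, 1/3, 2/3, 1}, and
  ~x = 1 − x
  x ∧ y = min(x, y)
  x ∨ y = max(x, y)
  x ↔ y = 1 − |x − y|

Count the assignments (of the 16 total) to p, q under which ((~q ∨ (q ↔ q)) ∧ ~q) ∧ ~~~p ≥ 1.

p = 0, q = 0 ↦ 1  ≥
p = 0, q = 1/3 ↦ 2/3  <
p = 0, q = 2/3 ↦ 1/3  <
p = 0, q = 1 ↦ 0  <
p = 1/3, q = 0 ↦ 2/3  <
p = 1/3, q = 1/3 ↦ 2/3  <
p = 1/3, q = 2/3 ↦ 1/3  <
p = 1/3, q = 1 ↦ 0  <
p = 2/3, q = 0 ↦ 1/3  <
p = 2/3, q = 1/3 ↦ 1/3  <
p = 2/3, q = 2/3 ↦ 1/3  <
p = 2/3, q = 1 ↦ 0  <
p = 1, q = 0 ↦ 0  <
p = 1, q = 1/3 ↦ 0  <
p = 1, q = 2/3 ↦ 0  <
p = 1, q = 1 ↦ 0  <
So 1 of the 16 assignments meets the threshold.

1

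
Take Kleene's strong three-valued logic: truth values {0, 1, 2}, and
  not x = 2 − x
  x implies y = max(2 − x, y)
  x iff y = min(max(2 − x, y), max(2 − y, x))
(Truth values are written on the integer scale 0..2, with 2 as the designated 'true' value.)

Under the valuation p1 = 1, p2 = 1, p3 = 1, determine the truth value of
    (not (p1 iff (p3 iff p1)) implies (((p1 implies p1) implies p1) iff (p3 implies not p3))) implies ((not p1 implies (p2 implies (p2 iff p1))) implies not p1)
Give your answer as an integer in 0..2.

1

p3 iff p1 = 1 iff 1 = 1
p1 iff (p3 iff p1) = 1 iff 1 = 1
not (p1 iff (p3 iff p1)) = not 1 = 1
p1 implies p1 = 1 implies 1 = 1
(p1 implies p1) implies p1 = 1 implies 1 = 1
not p3 = not 1 = 1
p3 implies not p3 = 1 implies 1 = 1
((p1 implies p1) implies p1) iff (p3 implies not p3) = 1 iff 1 = 1
not (p1 iff (p3 iff p1)) implies (((p1 implies p1) implies p1) iff (p3 implies not p3)) = 1 implies 1 = 1
not p1 = not 1 = 1
p2 iff p1 = 1 iff 1 = 1
p2 implies (p2 iff p1) = 1 implies 1 = 1
not p1 implies (p2 implies (p2 iff p1)) = 1 implies 1 = 1
not p1 = not 1 = 1
(not p1 implies (p2 implies (p2 iff p1))) implies not p1 = 1 implies 1 = 1
(not (p1 iff (p3 iff p1)) implies (((p1 implies p1) implies p1) iff (p3 implies not p3))) implies ((not p1 implies (p2 implies (p2 iff p1))) implies not p1) = 1 implies 1 = 1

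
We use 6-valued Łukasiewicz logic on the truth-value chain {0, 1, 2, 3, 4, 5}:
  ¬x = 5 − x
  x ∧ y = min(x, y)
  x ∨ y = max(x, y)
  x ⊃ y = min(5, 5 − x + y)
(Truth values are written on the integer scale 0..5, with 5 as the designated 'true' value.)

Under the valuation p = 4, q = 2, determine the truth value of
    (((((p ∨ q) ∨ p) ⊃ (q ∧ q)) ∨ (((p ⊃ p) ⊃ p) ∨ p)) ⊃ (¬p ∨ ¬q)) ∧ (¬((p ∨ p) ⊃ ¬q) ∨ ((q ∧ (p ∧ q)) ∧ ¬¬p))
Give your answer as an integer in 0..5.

p ∨ q = 4 ∨ 2 = 4
(p ∨ q) ∨ p = 4 ∨ 4 = 4
q ∧ q = 2 ∧ 2 = 2
((p ∨ q) ∨ p) ⊃ (q ∧ q) = 4 ⊃ 2 = 3
p ⊃ p = 4 ⊃ 4 = 5
(p ⊃ p) ⊃ p = 5 ⊃ 4 = 4
((p ⊃ p) ⊃ p) ∨ p = 4 ∨ 4 = 4
(((p ∨ q) ∨ p) ⊃ (q ∧ q)) ∨ (((p ⊃ p) ⊃ p) ∨ p) = 3 ∨ 4 = 4
¬p = ¬4 = 1
¬q = ¬2 = 3
¬p ∨ ¬q = 1 ∨ 3 = 3
((((p ∨ q) ∨ p) ⊃ (q ∧ q)) ∨ (((p ⊃ p) ⊃ p) ∨ p)) ⊃ (¬p ∨ ¬q) = 4 ⊃ 3 = 4
p ∨ p = 4 ∨ 4 = 4
¬q = ¬2 = 3
(p ∨ p) ⊃ ¬q = 4 ⊃ 3 = 4
¬((p ∨ p) ⊃ ¬q) = ¬4 = 1
p ∧ q = 4 ∧ 2 = 2
q ∧ (p ∧ q) = 2 ∧ 2 = 2
¬p = ¬4 = 1
¬¬p = ¬1 = 4
(q ∧ (p ∧ q)) ∧ ¬¬p = 2 ∧ 4 = 2
¬((p ∨ p) ⊃ ¬q) ∨ ((q ∧ (p ∧ q)) ∧ ¬¬p) = 1 ∨ 2 = 2
(((((p ∨ q) ∨ p) ⊃ (q ∧ q)) ∨ (((p ⊃ p) ⊃ p) ∨ p)) ⊃ (¬p ∨ ¬q)) ∧ (¬((p ∨ p) ⊃ ¬q) ∨ ((q ∧ (p ∧ q)) ∧ ¬¬p)) = 4 ∧ 2 = 2

2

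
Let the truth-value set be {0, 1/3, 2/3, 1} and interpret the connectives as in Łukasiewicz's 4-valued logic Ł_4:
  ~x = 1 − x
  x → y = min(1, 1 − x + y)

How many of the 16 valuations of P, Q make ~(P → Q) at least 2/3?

3

P = 0, Q = 0 ↦ 0  <
P = 0, Q = 1/3 ↦ 0  <
P = 0, Q = 2/3 ↦ 0  <
P = 0, Q = 1 ↦ 0  <
P = 1/3, Q = 0 ↦ 1/3  <
P = 1/3, Q = 1/3 ↦ 0  <
P = 1/3, Q = 2/3 ↦ 0  <
P = 1/3, Q = 1 ↦ 0  <
P = 2/3, Q = 0 ↦ 2/3  ≥
P = 2/3, Q = 1/3 ↦ 1/3  <
P = 2/3, Q = 2/3 ↦ 0  <
P = 2/3, Q = 1 ↦ 0  <
P = 1, Q = 0 ↦ 1  ≥
P = 1, Q = 1/3 ↦ 2/3  ≥
P = 1, Q = 2/3 ↦ 1/3  <
P = 1, Q = 1 ↦ 0  <
So 3 of the 16 assignments meet the threshold.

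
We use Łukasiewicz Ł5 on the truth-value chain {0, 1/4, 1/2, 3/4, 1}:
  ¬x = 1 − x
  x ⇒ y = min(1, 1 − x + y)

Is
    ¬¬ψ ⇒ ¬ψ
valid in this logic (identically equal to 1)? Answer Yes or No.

Counterexample: take ψ = 3/4.
¬ψ = ¬3/4 = 1/4
¬¬ψ = ¬1/4 = 3/4
¬ψ = ¬3/4 = 1/4
¬¬ψ ⇒ ¬ψ = 3/4 ⇒ 1/4 = 1/2
This gives 1/2 ≠ 1.

No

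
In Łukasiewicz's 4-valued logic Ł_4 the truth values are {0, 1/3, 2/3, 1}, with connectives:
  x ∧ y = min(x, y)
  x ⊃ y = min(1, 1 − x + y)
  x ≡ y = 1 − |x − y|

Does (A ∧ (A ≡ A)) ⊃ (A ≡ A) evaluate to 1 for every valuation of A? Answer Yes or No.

Yes

A = 0 ↦ 1
A = 1/3 ↦ 1
A = 2/3 ↦ 1
A = 1 ↦ 1
Every assignment gives a value ≥ 1.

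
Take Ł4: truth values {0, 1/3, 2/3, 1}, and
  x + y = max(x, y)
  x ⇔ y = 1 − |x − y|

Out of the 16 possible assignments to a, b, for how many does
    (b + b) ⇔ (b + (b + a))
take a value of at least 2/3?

13

a = 0, b = 0 ↦ 1  ≥
a = 0, b = 1/3 ↦ 1  ≥
a = 0, b = 2/3 ↦ 1  ≥
a = 0, b = 1 ↦ 1  ≥
a = 1/3, b = 0 ↦ 2/3  ≥
a = 1/3, b = 1/3 ↦ 1  ≥
a = 1/3, b = 2/3 ↦ 1  ≥
a = 1/3, b = 1 ↦ 1  ≥
a = 2/3, b = 0 ↦ 1/3  <
a = 2/3, b = 1/3 ↦ 2/3  ≥
a = 2/3, b = 2/3 ↦ 1  ≥
a = 2/3, b = 1 ↦ 1  ≥
a = 1, b = 0 ↦ 0  <
a = 1, b = 1/3 ↦ 1/3  <
a = 1, b = 2/3 ↦ 2/3  ≥
a = 1, b = 1 ↦ 1  ≥
So 13 of the 16 assignments meet the threshold.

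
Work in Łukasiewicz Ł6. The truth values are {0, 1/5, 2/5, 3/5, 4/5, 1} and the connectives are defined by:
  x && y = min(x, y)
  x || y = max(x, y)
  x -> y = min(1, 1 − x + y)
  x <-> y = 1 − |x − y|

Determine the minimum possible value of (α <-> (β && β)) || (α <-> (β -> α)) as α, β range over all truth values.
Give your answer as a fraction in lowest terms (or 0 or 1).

3/5

Take α = 0, β = 2/5:
β && β = 2/5 && 2/5 = 2/5
α <-> (β && β) = 0 <-> 2/5 = 3/5
β -> α = 2/5 -> 0 = 3/5
α <-> (β -> α) = 0 <-> 3/5 = 2/5
(α <-> (β && β)) || (α <-> (β -> α)) = 3/5 || 2/5 = 3/5
No assignment yields a value below 3/5, so this is the minimum.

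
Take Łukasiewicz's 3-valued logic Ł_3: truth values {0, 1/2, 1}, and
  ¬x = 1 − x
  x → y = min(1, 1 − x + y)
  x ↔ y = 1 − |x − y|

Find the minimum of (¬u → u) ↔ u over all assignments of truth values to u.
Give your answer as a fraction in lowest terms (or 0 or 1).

Take u = 1/2:
¬u = ¬1/2 = 1/2
¬u → u = 1/2 → 1/2 = 1
(¬u → u) ↔ u = 1 ↔ 1/2 = 1/2
No assignment yields a value below 1/2, so this is the minimum.

1/2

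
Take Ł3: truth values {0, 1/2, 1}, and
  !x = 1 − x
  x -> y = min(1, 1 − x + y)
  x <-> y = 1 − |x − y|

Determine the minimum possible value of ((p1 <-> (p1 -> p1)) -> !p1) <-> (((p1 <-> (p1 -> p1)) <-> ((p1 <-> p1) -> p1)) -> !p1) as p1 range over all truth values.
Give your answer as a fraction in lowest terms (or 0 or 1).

Take p1 = 1/2:
p1 -> p1 = 1/2 -> 1/2 = 1
p1 <-> (p1 -> p1) = 1/2 <-> 1 = 1/2
!p1 = !1/2 = 1/2
(p1 <-> (p1 -> p1)) -> !p1 = 1/2 -> 1/2 = 1
p1 -> p1 = 1/2 -> 1/2 = 1
p1 <-> (p1 -> p1) = 1/2 <-> 1 = 1/2
p1 <-> p1 = 1/2 <-> 1/2 = 1
(p1 <-> p1) -> p1 = 1 -> 1/2 = 1/2
(p1 <-> (p1 -> p1)) <-> ((p1 <-> p1) -> p1) = 1/2 <-> 1/2 = 1
!p1 = !1/2 = 1/2
((p1 <-> (p1 -> p1)) <-> ((p1 <-> p1) -> p1)) -> !p1 = 1 -> 1/2 = 1/2
((p1 <-> (p1 -> p1)) -> !p1) <-> (((p1 <-> (p1 -> p1)) <-> ((p1 <-> p1) -> p1)) -> !p1) = 1 <-> 1/2 = 1/2
No assignment yields a value below 1/2, so this is the minimum.

1/2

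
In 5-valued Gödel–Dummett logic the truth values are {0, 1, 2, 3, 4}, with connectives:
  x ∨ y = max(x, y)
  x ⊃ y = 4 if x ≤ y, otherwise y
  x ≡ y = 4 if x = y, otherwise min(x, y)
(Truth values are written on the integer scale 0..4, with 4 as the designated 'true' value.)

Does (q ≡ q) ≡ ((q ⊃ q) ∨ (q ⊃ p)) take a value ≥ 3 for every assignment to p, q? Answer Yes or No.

Yes

At p = 3, q = 0, for instance:
q ≡ q = 0 ≡ 0 = 4
q ⊃ q = 0 ⊃ 0 = 4
q ⊃ p = 0 ⊃ 3 = 4
(q ⊃ q) ∨ (q ⊃ p) = 4 ∨ 4 = 4
(q ≡ q) ≡ ((q ⊃ q) ∨ (q ⊃ p)) = 4 ≡ 4 = 4
and checking the remaining 24 assignments likewise gives ≥ 3 in every case.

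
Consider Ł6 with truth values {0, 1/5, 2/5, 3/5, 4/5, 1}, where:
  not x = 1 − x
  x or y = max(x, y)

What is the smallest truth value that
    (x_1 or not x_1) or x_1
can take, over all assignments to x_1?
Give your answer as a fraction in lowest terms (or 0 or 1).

Take x_1 = 2/5:
not x_1 = not 2/5 = 3/5
x_1 or not x_1 = 2/5 or 3/5 = 3/5
(x_1 or not x_1) or x_1 = 3/5 or 2/5 = 3/5
No assignment yields a value below 3/5, so this is the minimum.

3/5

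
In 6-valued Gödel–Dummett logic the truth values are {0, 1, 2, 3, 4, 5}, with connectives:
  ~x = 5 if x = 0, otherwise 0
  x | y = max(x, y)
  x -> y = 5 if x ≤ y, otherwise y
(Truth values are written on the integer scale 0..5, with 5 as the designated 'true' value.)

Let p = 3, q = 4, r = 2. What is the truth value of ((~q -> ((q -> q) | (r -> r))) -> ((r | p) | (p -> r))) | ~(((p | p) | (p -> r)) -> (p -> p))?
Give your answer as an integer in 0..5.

3

~q = ~4 = 0
q -> q = 4 -> 4 = 5
r -> r = 2 -> 2 = 5
(q -> q) | (r -> r) = 5 | 5 = 5
~q -> ((q -> q) | (r -> r)) = 0 -> 5 = 5
r | p = 2 | 3 = 3
p -> r = 3 -> 2 = 2
(r | p) | (p -> r) = 3 | 2 = 3
(~q -> ((q -> q) | (r -> r))) -> ((r | p) | (p -> r)) = 5 -> 3 = 3
p | p = 3 | 3 = 3
p -> r = 3 -> 2 = 2
(p | p) | (p -> r) = 3 | 2 = 3
p -> p = 3 -> 3 = 5
((p | p) | (p -> r)) -> (p -> p) = 3 -> 5 = 5
~(((p | p) | (p -> r)) -> (p -> p)) = ~5 = 0
((~q -> ((q -> q) | (r -> r))) -> ((r | p) | (p -> r))) | ~(((p | p) | (p -> r)) -> (p -> p)) = 3 | 0 = 3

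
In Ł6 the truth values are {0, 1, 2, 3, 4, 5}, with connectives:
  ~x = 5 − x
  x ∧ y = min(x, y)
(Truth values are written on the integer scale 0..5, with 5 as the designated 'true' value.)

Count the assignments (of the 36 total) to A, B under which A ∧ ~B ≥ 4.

value 5: 1 assignment (counts)
value 4: 3 assignments (counts)
value 3: 5 assignments
value 2: 7 assignments
value 1: 9 assignments
value 0: 11 assignments
So 4 of the 36 assignments meet the threshold.

4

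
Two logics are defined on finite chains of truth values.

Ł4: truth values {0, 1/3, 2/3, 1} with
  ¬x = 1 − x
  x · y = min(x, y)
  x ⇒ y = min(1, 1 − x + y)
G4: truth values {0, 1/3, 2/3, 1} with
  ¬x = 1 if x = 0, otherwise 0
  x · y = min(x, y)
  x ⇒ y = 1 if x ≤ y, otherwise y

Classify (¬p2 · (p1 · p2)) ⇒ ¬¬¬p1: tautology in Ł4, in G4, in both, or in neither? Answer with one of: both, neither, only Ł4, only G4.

only G4

In Ł4: at p1 = 1, p2 = 1/3 the value is 2/3 — not a tautology.
In G4: every assignment gives 1 — tautology.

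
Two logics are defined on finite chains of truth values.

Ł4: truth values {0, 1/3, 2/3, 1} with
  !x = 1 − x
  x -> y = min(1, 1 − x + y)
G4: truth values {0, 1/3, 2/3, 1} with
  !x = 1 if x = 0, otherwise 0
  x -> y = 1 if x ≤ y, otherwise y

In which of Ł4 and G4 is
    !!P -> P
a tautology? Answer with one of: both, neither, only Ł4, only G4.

In Ł4: every assignment gives 1 — tautology.
In G4: at P = 1/3 the value is 1/3 — not a tautology.

only Ł4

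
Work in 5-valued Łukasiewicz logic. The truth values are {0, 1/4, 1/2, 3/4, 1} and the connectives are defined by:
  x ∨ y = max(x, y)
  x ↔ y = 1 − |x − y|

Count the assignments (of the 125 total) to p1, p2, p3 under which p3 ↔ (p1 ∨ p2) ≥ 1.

25

value 1: 25 assignments (counts)
value 3/4: 40 assignments
value 1/2: 30 assignments
value 1/4: 20 assignments
value 0: 10 assignments
So 25 of the 125 assignments meet the threshold.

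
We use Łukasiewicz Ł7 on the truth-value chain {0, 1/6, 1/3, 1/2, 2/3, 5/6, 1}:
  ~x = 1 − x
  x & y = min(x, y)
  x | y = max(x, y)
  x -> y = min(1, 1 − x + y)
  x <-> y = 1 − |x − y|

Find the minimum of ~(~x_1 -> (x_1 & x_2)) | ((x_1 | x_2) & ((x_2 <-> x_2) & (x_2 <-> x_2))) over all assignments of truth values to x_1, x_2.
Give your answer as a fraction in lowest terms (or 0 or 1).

1/3

Take x_1 = 1/3, x_2 = 1/3:
~x_1 = ~1/3 = 2/3
x_1 & x_2 = 1/3 & 1/3 = 1/3
~x_1 -> (x_1 & x_2) = 2/3 -> 1/3 = 2/3
~(~x_1 -> (x_1 & x_2)) = ~2/3 = 1/3
x_1 | x_2 = 1/3 | 1/3 = 1/3
x_2 <-> x_2 = 1/3 <-> 1/3 = 1
x_2 <-> x_2 = 1/3 <-> 1/3 = 1
(x_2 <-> x_2) & (x_2 <-> x_2) = 1 & 1 = 1
(x_1 | x_2) & ((x_2 <-> x_2) & (x_2 <-> x_2)) = 1/3 & 1 = 1/3
~(~x_1 -> (x_1 & x_2)) | ((x_1 | x_2) & ((x_2 <-> x_2) & (x_2 <-> x_2))) = 1/3 | 1/3 = 1/3
No assignment yields a value below 1/3, so this is the minimum.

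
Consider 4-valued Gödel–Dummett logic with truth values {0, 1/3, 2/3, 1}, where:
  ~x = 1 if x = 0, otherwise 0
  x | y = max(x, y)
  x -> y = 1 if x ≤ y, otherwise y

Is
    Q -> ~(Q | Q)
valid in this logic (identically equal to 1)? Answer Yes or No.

No

Counterexample: take Q = 1/3.
Q | Q = 1/3 | 1/3 = 1/3
~(Q | Q) = ~1/3 = 0
Q -> ~(Q | Q) = 1/3 -> 0 = 0
This gives 0 ≠ 1.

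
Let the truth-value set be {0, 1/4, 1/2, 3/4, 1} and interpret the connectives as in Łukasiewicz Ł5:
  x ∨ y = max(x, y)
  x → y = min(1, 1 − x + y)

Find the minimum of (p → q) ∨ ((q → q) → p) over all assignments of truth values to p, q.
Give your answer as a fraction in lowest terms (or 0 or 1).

Take p = 1/2, q = 0:
p → q = 1/2 → 0 = 1/2
q → q = 0 → 0 = 1
(q → q) → p = 1 → 1/2 = 1/2
(p → q) ∨ ((q → q) → p) = 1/2 ∨ 1/2 = 1/2
No assignment yields a value below 1/2, so this is the minimum.

1/2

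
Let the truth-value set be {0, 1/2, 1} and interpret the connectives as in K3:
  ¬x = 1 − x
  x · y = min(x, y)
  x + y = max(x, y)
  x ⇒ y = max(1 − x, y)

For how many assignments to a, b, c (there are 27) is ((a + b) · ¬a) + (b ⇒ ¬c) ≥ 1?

value 1: 17 assignments (counts)
value 1/2: 9 assignments
value 0: 1 assignment
So 17 of the 27 assignments meet the threshold.

17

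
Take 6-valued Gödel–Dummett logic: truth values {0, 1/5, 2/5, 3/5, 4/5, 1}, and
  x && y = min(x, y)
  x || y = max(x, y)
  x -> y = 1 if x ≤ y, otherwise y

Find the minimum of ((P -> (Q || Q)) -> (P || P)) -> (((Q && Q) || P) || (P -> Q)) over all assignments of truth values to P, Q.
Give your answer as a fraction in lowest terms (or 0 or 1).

Take P = 1/5, Q = 0:
Q || Q = 0 || 0 = 0
P -> (Q || Q) = 1/5 -> 0 = 0
P || P = 1/5 || 1/5 = 1/5
(P -> (Q || Q)) -> (P || P) = 0 -> 1/5 = 1
Q && Q = 0 && 0 = 0
(Q && Q) || P = 0 || 1/5 = 1/5
P -> Q = 1/5 -> 0 = 0
((Q && Q) || P) || (P -> Q) = 1/5 || 0 = 1/5
((P -> (Q || Q)) -> (P || P)) -> (((Q && Q) || P) || (P -> Q)) = 1 -> 1/5 = 1/5
No assignment yields a value below 1/5, so this is the minimum.

1/5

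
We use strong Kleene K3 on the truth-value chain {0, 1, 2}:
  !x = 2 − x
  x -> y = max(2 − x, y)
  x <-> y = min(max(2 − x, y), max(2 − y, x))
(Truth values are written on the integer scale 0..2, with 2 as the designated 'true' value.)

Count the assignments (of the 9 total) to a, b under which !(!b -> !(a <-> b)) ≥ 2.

a = 0, b = 0 ↦ 2  ≥
a = 0, b = 1 ↦ 1  <
a = 0, b = 2 ↦ 0  <
a = 1, b = 0 ↦ 1  <
a = 1, b = 1 ↦ 1  <
a = 1, b = 2 ↦ 0  <
a = 2, b = 0 ↦ 0  <
a = 2, b = 1 ↦ 1  <
a = 2, b = 2 ↦ 0  <
So 1 of the 9 assignments meets the threshold.

1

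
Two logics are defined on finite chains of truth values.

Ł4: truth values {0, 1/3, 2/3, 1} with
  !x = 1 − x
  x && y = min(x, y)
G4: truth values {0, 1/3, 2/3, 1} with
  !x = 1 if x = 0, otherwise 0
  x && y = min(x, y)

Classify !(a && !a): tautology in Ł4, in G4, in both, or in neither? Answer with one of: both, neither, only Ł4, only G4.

In Ł4: at a = 1/3 the value is 2/3 — not a tautology.
In G4: every assignment gives 1 — tautology.

only G4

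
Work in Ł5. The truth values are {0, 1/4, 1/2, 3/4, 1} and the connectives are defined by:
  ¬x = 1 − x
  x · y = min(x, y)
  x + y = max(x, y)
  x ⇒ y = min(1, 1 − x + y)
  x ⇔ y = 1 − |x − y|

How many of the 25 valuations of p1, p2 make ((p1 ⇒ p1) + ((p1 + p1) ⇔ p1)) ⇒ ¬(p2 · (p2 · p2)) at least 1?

value 1: 5 assignments (counts)
value 3/4: 5 assignments
value 1/2: 5 assignments
value 1/4: 5 assignments
value 0: 5 assignments
So 5 of the 25 assignments meet the threshold.

5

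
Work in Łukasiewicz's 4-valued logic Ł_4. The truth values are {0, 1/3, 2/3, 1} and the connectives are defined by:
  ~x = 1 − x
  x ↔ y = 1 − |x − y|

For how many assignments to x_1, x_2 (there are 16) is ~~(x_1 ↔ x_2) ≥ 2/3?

x_1 = 0, x_2 = 0 ↦ 1  ≥
x_1 = 0, x_2 = 1/3 ↦ 2/3  ≥
x_1 = 0, x_2 = 2/3 ↦ 1/3  <
x_1 = 0, x_2 = 1 ↦ 0  <
x_1 = 1/3, x_2 = 0 ↦ 2/3  ≥
x_1 = 1/3, x_2 = 1/3 ↦ 1  ≥
x_1 = 1/3, x_2 = 2/3 ↦ 2/3  ≥
x_1 = 1/3, x_2 = 1 ↦ 1/3  <
x_1 = 2/3, x_2 = 0 ↦ 1/3  <
x_1 = 2/3, x_2 = 1/3 ↦ 2/3  ≥
x_1 = 2/3, x_2 = 2/3 ↦ 1  ≥
x_1 = 2/3, x_2 = 1 ↦ 2/3  ≥
x_1 = 1, x_2 = 0 ↦ 0  <
x_1 = 1, x_2 = 1/3 ↦ 1/3  <
x_1 = 1, x_2 = 2/3 ↦ 2/3  ≥
x_1 = 1, x_2 = 1 ↦ 1  ≥
So 10 of the 16 assignments meet the threshold.

10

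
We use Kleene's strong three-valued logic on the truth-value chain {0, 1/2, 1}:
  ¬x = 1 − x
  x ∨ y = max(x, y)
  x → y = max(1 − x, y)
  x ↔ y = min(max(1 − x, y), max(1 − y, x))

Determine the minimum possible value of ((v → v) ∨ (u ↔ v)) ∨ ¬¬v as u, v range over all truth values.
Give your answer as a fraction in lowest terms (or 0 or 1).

Take u = 0, v = 1/2:
v → v = 1/2 → 1/2 = 1/2
u ↔ v = 0 ↔ 1/2 = 1/2
(v → v) ∨ (u ↔ v) = 1/2 ∨ 1/2 = 1/2
¬v = ¬1/2 = 1/2
¬¬v = ¬1/2 = 1/2
((v → v) ∨ (u ↔ v)) ∨ ¬¬v = 1/2 ∨ 1/2 = 1/2
No assignment yields a value below 1/2, so this is the minimum.

1/2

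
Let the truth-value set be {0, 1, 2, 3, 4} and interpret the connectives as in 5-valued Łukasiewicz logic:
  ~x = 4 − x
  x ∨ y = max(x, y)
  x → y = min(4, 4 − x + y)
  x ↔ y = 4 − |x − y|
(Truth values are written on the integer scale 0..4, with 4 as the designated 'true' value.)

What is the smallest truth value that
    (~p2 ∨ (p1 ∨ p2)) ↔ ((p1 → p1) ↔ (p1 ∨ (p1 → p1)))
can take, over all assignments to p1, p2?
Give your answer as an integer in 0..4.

2

Take p1 = 0, p2 = 2:
~p2 = ~2 = 2
p1 ∨ p2 = 0 ∨ 2 = 2
~p2 ∨ (p1 ∨ p2) = 2 ∨ 2 = 2
p1 → p1 = 0 → 0 = 4
p1 → p1 = 0 → 0 = 4
p1 ∨ (p1 → p1) = 0 ∨ 4 = 4
(p1 → p1) ↔ (p1 ∨ (p1 → p1)) = 4 ↔ 4 = 4
(~p2 ∨ (p1 ∨ p2)) ↔ ((p1 → p1) ↔ (p1 ∨ (p1 → p1))) = 2 ↔ 4 = 2
No assignment yields a value below 2, so this is the minimum.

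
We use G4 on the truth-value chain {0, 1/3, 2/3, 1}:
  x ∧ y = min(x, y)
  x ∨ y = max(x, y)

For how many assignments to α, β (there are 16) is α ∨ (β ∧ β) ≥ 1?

7

α = 0, β = 0 ↦ 0  <
α = 0, β = 1/3 ↦ 1/3  <
α = 0, β = 2/3 ↦ 2/3  <
α = 0, β = 1 ↦ 1  ≥
α = 1/3, β = 0 ↦ 1/3  <
α = 1/3, β = 1/3 ↦ 1/3  <
α = 1/3, β = 2/3 ↦ 2/3  <
α = 1/3, β = 1 ↦ 1  ≥
α = 2/3, β = 0 ↦ 2/3  <
α = 2/3, β = 1/3 ↦ 2/3  <
α = 2/3, β = 2/3 ↦ 2/3  <
α = 2/3, β = 1 ↦ 1  ≥
α = 1, β = 0 ↦ 1  ≥
α = 1, β = 1/3 ↦ 1  ≥
α = 1, β = 2/3 ↦ 1  ≥
α = 1, β = 1 ↦ 1  ≥
So 7 of the 16 assignments meet the threshold.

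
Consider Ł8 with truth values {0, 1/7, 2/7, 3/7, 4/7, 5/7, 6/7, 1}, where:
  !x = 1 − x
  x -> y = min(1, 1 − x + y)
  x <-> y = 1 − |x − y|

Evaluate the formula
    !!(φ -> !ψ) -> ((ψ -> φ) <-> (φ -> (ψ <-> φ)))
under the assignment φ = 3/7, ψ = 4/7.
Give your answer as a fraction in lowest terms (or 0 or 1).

6/7

!ψ = !4/7 = 3/7
φ -> !ψ = 3/7 -> 3/7 = 1
!(φ -> !ψ) = !1 = 0
!!(φ -> !ψ) = !0 = 1
ψ -> φ = 4/7 -> 3/7 = 6/7
ψ <-> φ = 4/7 <-> 3/7 = 6/7
φ -> (ψ <-> φ) = 3/7 -> 6/7 = 1
(ψ -> φ) <-> (φ -> (ψ <-> φ)) = 6/7 <-> 1 = 6/7
!!(φ -> !ψ) -> ((ψ -> φ) <-> (φ -> (ψ <-> φ))) = 1 -> 6/7 = 6/7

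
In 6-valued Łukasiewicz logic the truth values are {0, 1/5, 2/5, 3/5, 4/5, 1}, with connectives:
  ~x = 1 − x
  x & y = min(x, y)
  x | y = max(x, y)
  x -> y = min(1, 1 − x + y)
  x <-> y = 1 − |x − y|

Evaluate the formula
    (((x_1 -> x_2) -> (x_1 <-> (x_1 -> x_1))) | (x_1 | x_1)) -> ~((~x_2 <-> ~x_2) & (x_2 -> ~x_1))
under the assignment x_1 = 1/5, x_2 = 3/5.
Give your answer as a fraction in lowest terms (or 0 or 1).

x_1 -> x_2 = 1/5 -> 3/5 = 1
x_1 -> x_1 = 1/5 -> 1/5 = 1
x_1 <-> (x_1 -> x_1) = 1/5 <-> 1 = 1/5
(x_1 -> x_2) -> (x_1 <-> (x_1 -> x_1)) = 1 -> 1/5 = 1/5
x_1 | x_1 = 1/5 | 1/5 = 1/5
((x_1 -> x_2) -> (x_1 <-> (x_1 -> x_1))) | (x_1 | x_1) = 1/5 | 1/5 = 1/5
~x_2 = ~3/5 = 2/5
~x_2 = ~3/5 = 2/5
~x_2 <-> ~x_2 = 2/5 <-> 2/5 = 1
~x_1 = ~1/5 = 4/5
x_2 -> ~x_1 = 3/5 -> 4/5 = 1
(~x_2 <-> ~x_2) & (x_2 -> ~x_1) = 1 & 1 = 1
~((~x_2 <-> ~x_2) & (x_2 -> ~x_1)) = ~1 = 0
(((x_1 -> x_2) -> (x_1 <-> (x_1 -> x_1))) | (x_1 | x_1)) -> ~((~x_2 <-> ~x_2) & (x_2 -> ~x_1)) = 1/5 -> 0 = 4/5

4/5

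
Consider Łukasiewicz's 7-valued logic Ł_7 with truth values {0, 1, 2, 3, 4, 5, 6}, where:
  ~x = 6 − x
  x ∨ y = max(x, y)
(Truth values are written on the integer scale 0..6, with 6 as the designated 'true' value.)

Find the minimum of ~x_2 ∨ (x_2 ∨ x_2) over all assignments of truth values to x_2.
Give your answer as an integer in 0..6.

3

Take x_2 = 3:
~x_2 = ~3 = 3
x_2 ∨ x_2 = 3 ∨ 3 = 3
~x_2 ∨ (x_2 ∨ x_2) = 3 ∨ 3 = 3
No assignment yields a value below 3, so this is the minimum.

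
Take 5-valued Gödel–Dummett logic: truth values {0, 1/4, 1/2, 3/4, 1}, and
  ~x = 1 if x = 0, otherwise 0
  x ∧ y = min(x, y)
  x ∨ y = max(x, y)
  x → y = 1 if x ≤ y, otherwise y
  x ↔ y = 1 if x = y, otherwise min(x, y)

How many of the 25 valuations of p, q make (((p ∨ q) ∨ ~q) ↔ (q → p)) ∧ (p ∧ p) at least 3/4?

value 1: 5 assignments (counts)
value 3/4: 5 assignments (counts)
value 1/2: 5 assignments
value 1/4: 5 assignments
value 0: 5 assignments
So 10 of the 25 assignments meet the threshold.

10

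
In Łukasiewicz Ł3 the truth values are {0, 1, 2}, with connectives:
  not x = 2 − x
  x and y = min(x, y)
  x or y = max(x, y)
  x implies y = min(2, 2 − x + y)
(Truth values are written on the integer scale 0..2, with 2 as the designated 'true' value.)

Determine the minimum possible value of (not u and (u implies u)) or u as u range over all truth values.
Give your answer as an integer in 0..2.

1

Take u = 1:
not u = not 1 = 1
u implies u = 1 implies 1 = 2
not u and (u implies u) = 1 and 2 = 1
(not u and (u implies u)) or u = 1 or 1 = 1
No assignment yields a value below 1, so this is the minimum.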